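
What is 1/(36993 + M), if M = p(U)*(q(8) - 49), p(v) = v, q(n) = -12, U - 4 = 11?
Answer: 1/36078 ≈ 2.7718e-5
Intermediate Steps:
U = 15 (U = 4 + 11 = 15)
M = -915 (M = 15*(-12 - 49) = 15*(-61) = -915)
1/(36993 + M) = 1/(36993 - 915) = 1/36078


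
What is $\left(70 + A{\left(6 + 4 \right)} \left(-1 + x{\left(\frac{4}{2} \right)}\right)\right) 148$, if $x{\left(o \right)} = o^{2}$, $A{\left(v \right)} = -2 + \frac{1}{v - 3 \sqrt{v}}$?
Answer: $9916 + \frac{666 \sqrt{10}}{5} \approx 10337.0$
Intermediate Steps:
$\left(70 + A{\left(6 + 4 \right)} \left(-1 + x{\left(\frac{4}{2} \right)}\right)\right) 148 = \left(70 + \frac{-1 - 6 \sqrt{6 + 4} + 2 \left(6 + 4\right)}{- (6 + 4) + 3 \sqrt{6 + 4}} \left(-1 + \left(\frac{4}{2}\right)^{2}\right)\right) 148 = \left(70 + \frac{-1 - 6 \sqrt{10} + 2 \cdot 10}{\left(-1\right) 10 + 3 \sqrt{10}} \left(-1 + \left(4 \cdot \frac{1}{2}\right)^{2}\right)\right) 148 = \left(70 + \frac{-1 - 6 \sqrt{10} + 20}{-10 + 3 \sqrt{10}} \left(-1 + 2^{2}\right)\right) 148 = \left(70 + \frac{19 - 6 \sqrt{10}}{-10 + 3 \sqrt{10}} \left(-1 + 4\right)\right) 148 = \left(70 + \frac{19 - 6 \sqrt{10}}{-10 + 3 \sqrt{10}} \cdot 3\right) 148 = \left(70 + \frac{3 \left(19 - 6 \sqrt{10}\right)}{-10 + 3 \sqrt{10}}\right) 148 = 10360 + \frac{444 \left(19 - 6 \sqrt{10}\right)}{-10 + 3 \sqrt{10}}$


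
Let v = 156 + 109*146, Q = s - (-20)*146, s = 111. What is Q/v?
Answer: 3031/16070 ≈ 0.18861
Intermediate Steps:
Q = 3031 (Q = 111 - (-20)*146 = 111 - 20*(-146) = 111 + 2920 = 3031)
v = 16070 (v = 156 + 15914 = 16070)
Q/v = 3031/16070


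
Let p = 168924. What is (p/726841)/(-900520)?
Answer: -42231/163633714330 ≈ -2.5808e-7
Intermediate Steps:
(p/726841)/(-900520) = (168924/726841)/(-900520) = (168924*(1/726841))*(-1/900520) = (168924/726841)*(-1/900520) = -42231/163633714330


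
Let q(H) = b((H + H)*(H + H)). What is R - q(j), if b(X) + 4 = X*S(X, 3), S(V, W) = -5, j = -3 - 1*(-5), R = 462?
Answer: 546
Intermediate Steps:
j = 2 (j = -3 + 5 = 2)
b(X) = -4 - 5*X (b(X) = -4 + X*(-5) = -4 - 5*X)
q(H) = -4 - 20*H² (q(H) = -4 - 5*(H + H)*(H + H) = -4 - 5*2*H*2*H = -4 - 20*H²)
R - q(j) = 462 - (-4 - 20*2²) = 462 - (-4 - 20*4) = 462 - (-4 - 80) = 462 - 1*(-84) = 462 + 84 = 546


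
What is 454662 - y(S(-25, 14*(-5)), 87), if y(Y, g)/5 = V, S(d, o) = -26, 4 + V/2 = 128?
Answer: 453422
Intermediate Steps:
V = 248 (V = -8 + 2*128 = -8 + 256 = 248)
y(Y, g) = 1240 (y(Y, g) = 5*248 = 1240)
454662 - y(S(-25, 14*(-5)), 87) = 454662 - 1*1240 = 454662 - 1240 = 453422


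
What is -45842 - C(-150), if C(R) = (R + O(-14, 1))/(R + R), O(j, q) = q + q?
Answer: -3438187/75 ≈ -45843.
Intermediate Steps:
O(j, q) = 2*q
C(R) = (2 + R)/(2*R) (C(R) = (R + 2*1)/(R + R) = (R + 2)/((2*R)) = (2 + R)*(1/(2*R)) = (2 + R)/(2*R))
-45842 - C(-150) = -45842 - (2 - 150)/(2*(-150)) = -45842 - (-1)*(-148)/(2*150) = -45842 - 1*37/75 = -45842 - 37/75 = -3438187/75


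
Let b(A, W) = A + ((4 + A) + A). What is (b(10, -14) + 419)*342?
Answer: 154926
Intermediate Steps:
b(A, W) = 4 + 3*A (b(A, W) = A + (4 + 2*A) = 4 + 3*A)
(b(10, -14) + 419)*342 = ((4 + 3*10) + 419)*342 = ((4 + 30) + 419)*342 = (34 + 419)*342 = 453*342 = 154926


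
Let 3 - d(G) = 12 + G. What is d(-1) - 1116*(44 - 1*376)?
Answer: 370504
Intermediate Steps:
d(G) = -9 - G (d(G) = 3 - (12 + G) = 3 + (-12 - G) = -9 - G)
d(-1) - 1116*(44 - 1*376) = (-9 - 1*(-1)) - 1116*(44 - 1*376) = (-9 + 1) - 1116*(44 - 376) = -8 - 1116*(-332) = -8 + 370512 = 370504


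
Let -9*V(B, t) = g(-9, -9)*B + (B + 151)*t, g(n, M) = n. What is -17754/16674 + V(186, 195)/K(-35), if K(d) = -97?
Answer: 58462244/808689 ≈ 72.293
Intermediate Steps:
V(B, t) = B - t*(151 + B)/9 (V(B, t) = -(-9*B + (B + 151)*t)/9 = -(-9*B + (151 + B)*t)/9 = -(-9*B + t*(151 + B))/9 = B - t*(151 + B)/9)
-17754/16674 + V(186, 195)/K(-35) = -17754/16674 + (186 - 151/9*195 - 1/9*186*195)/(-97) = -17754*1/16674 + (186 - 9815/3 - 4030)*(-1/97) = -2959/2779 - 21347/3*(-1/97) = -2959/2779 + 21347/291 = 58462244/808689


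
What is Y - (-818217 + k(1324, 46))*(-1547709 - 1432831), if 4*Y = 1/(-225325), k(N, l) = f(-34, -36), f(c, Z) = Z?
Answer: -2198122703493606001/901300 ≈ -2.4388e+12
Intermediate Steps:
k(N, l) = -36
Y = -1/901300 (Y = (¼)/(-225325) = (¼)*(-1/225325) = -1/901300 ≈ -1.1095e-6)
Y - (-818217 + k(1324, 46))*(-1547709 - 1432831) = -1/901300 - (-818217 - 36)*(-1547709 - 1432831) = -1/901300 - (-818253)*(-2980540) = -1/901300 - 1*2438835796620 = -1/901300 - 2438835796620 = -2198122703493606001/901300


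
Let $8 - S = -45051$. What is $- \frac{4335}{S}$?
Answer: $- \frac{4335}{45059} \approx -0.096207$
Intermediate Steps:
$S = 45059$ ($S = 8 - -45051 = 8 + 45051 = 45059$)
$- \frac{4335}{S} = - \frac{4335}{45059}$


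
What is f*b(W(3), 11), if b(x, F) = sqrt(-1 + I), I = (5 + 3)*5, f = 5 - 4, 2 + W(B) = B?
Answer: sqrt(39) ≈ 6.2450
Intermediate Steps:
W(B) = -2 + B
f = 1
I = 40 (I = 8*5 = 40)
b(x, F) = sqrt(39) (b(x, F) = sqrt(-1 + 40) = sqrt(39))
f*b(W(3), 11) = 1*sqrt(39) = sqrt(39)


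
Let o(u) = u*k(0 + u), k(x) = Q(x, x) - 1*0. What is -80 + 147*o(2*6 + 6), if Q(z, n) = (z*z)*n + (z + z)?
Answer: 15526648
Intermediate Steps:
Q(z, n) = 2*z + n*z**2 (Q(z, n) = z**2*n + 2*z = n*z**2 + 2*z = 2*z + n*z**2)
k(x) = x*(2 + x**2) (k(x) = x*(2 + x*x) - 1*0 = x*(2 + x**2) + 0 = x*(2 + x**2))
o(u) = u**2*(2 + u**2) (o(u) = u*((0 + u)*(2 + (0 + u)**2)) = u*(u*(2 + u**2)) = u**2*(2 + u**2))
-80 + 147*o(2*6 + 6) = -80 + 147*((2*6 + 6)**2*(2 + (2*6 + 6)**2)) = -80 + 147*((12 + 6)**2*(2 + (12 + 6)**2)) = -80 + 147*(18**2*(2 + 18**2)) = -80 + 147*(324*(2 + 324)) = -80 + 147*(324*326) = -80 + 147*105624 = -80 + 15526728 = 15526648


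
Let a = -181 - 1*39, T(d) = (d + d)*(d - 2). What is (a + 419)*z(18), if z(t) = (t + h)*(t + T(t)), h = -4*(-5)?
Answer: 4491828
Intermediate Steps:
h = 20
T(d) = 2*d*(-2 + d) (T(d) = (2*d)*(-2 + d) = 2*d*(-2 + d))
a = -220 (a = -181 - 39 = -220)
z(t) = (20 + t)*(t + 2*t*(-2 + t)) (z(t) = (t + 20)*(t + 2*t*(-2 + t)) = (20 + t)*(t + 2*t*(-2 + t)))
(a + 419)*z(18) = (-220 + 419)*(18*(-60 + 2*18² + 37*18)) = 199*(18*(-60 + 2*324 + 666)) = 199*(18*(-60 + 648 + 666)) = 199*(18*1254) = 199*22572 = 4491828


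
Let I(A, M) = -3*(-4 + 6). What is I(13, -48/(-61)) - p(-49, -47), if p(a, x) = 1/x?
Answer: -281/47 ≈ -5.9787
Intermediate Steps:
I(A, M) = -6 (I(A, M) = -3*2 = -6)
I(13, -48/(-61)) - p(-49, -47) = -6 - 1/(-47) = -6 - 1*(-1/47) = -6 + 1/47 = -281/47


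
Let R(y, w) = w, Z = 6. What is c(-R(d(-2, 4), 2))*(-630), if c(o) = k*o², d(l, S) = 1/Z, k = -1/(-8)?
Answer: -315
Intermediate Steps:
k = ⅛ (k = -1*(-⅛) = ⅛ ≈ 0.12500)
d(l, S) = ⅙ (d(l, S) = 1/6 = ⅙)
c(o) = o²/8
c(-R(d(-2, 4), 2))*(-630) = ((-1*2)²/8)*(-630) = ((⅛)*(-2)²)*(-630) = ((⅛)*4)*(-630) = (½)*(-630) = -315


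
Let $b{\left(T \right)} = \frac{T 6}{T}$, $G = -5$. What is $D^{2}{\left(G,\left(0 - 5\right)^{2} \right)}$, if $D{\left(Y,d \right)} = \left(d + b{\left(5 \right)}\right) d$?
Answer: $600625$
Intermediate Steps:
$b{\left(T \right)} = 6$ ($b{\left(T \right)} = \frac{6 T}{T} = 6$)
$D{\left(Y,d \right)} = d \left(6 + d\right)$ ($D{\left(Y,d \right)} = \left(d + 6\right) d = \left(6 + d\right) d = d \left(6 + d\right)$)
$D^{2}{\left(G,\left(0 - 5\right)^{2} \right)} = \left(\left(0 - 5\right)^{2} \left(6 + \left(0 - 5\right)^{2}\right)\right)^{2} = \left(\left(-5\right)^{2} \left(6 + \left(-5\right)^{2}\right)\right)^{2} = \left(25 \left(6 + 25\right)\right)^{2} = \left(25 \cdot 31\right)^{2} = 775^{2} = 600625$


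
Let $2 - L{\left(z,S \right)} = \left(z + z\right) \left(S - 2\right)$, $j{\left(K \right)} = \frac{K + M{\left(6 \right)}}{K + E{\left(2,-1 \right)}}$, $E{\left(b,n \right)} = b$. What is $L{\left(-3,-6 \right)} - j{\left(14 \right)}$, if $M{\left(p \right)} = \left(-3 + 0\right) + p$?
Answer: $- \frac{753}{16} \approx -47.063$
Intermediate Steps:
$M{\left(p \right)} = -3 + p$
$j{\left(K \right)} = \frac{3 + K}{2 + K}$ ($j{\left(K \right)} = \frac{K + \left(-3 + 6\right)}{K + 2} = \frac{K + 3}{2 + K} = \frac{3 + K}{2 + K}$)
$L{\left(z,S \right)} = 2 - 2 z \left(-2 + S\right)$ ($L{\left(z,S \right)} = 2 - \left(z + z\right) \left(S - 2\right) = 2 - 2 z \left(-2 + S\right)$)
$L{\left(-3,-6 \right)} - j{\left(14 \right)} = \left(2 + 4 \left(-3\right) - \left(-12\right) \left(-3\right)\right) - \frac{3 + 14}{2 + 14} = \left(2 - 12 - 36\right) - \frac{1}{16} \cdot 17 = -46 - \frac{1}{16} \cdot 17 = -46 - \frac{17}{16} = - \frac{753}{16}$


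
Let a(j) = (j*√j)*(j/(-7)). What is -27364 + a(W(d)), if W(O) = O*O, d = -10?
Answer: -291548/7 ≈ -41650.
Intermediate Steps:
W(O) = O²
a(j) = -j^(5/2)/7 (a(j) = j^(3/2)*(j*(-⅐)) = j^(3/2)*(-j/7) = -j^(5/2)/7)
-27364 + a(W(d)) = -27364 - ((-10)²)^(5/2)/7 = -27364 - 100^(5/2)/7 = -27364 - ⅐*100000 = -27364 - 100000/7 = -291548/7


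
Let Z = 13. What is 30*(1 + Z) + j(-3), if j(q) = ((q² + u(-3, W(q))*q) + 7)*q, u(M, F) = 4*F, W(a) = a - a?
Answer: 372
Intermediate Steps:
W(a) = 0
j(q) = q*(7 + q²) (j(q) = ((q² + (4*0)*q) + 7)*q = ((q² + 0*q) + 7)*q = ((q² + 0) + 7)*q = (q² + 7)*q = (7 + q²)*q = q*(7 + q²))
30*(1 + Z) + j(-3) = 30*(1 + 13) - 3*(7 + (-3)²) = 30*14 - 3*(7 + 9) = 420 - 3*16 = 420 - 48 = 372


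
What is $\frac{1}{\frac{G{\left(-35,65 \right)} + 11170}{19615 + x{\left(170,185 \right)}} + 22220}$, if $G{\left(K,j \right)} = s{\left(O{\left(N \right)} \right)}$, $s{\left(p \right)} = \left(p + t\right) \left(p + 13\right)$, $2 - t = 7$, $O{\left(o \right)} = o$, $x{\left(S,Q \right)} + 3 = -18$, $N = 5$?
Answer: $\frac{9797}{217694925} \approx 4.5003 \cdot 10^{-5}$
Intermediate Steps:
$x{\left(S,Q \right)} = -21$ ($x{\left(S,Q \right)} = -3 - 18 = -21$)
$t = -5$ ($t = 2 - 7 = -5$)
$s{\left(p \right)} = \left(-5 + p\right) \left(13 + p\right)$ ($s{\left(p \right)} = \left(p - 5\right) \left(p + 13\right) = \left(-5 + p\right) \left(13 + p\right)$)
$G{\left(K,j \right)} = 0$ ($G{\left(K,j \right)} = -65 + 5^{2} + 8 \cdot 5 = -65 + 25 + 40 = 0$)
$\frac{1}{\frac{G{\left(-35,65 \right)} + 11170}{19615 + x{\left(170,185 \right)}} + 22220} = \frac{1}{\frac{0 + 11170}{19615 - 21} + 22220} = \frac{1}{\frac{11170}{19594} + 22220} = \frac{1}{11170 \cdot \frac{1}{19594} + 22220} = \frac{1}{\frac{5585}{9797} + 22220} = \frac{1}{\frac{217694925}{9797}} = \frac{9797}{217694925}$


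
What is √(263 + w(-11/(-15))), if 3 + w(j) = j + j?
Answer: √58830/15 ≈ 16.170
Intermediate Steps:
w(j) = -3 + 2*j (w(j) = -3 + (j + j) = -3 + 2*j)
√(263 + w(-11/(-15))) = √(263 + (-3 + 2*(-11/(-15)))) = √(263 + (-3 + 2*(-11*(-1/15)))) = √(263 + (-3 + 2*(11/15))) = √(263 + (-3 + 22/15)) = √(263 - 23/15) = √(3922/15) = √58830/15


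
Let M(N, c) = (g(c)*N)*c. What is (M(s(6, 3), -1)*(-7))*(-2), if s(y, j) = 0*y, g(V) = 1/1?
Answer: 0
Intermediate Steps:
g(V) = 1
s(y, j) = 0
M(N, c) = N*c (M(N, c) = (1*N)*c = N*c)
(M(s(6, 3), -1)*(-7))*(-2) = ((0*(-1))*(-7))*(-2) = (0*(-7))*(-2) = 0*(-2) = 0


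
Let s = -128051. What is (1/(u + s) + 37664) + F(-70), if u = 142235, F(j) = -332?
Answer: 529517089/14184 ≈ 37332.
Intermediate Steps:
(1/(u + s) + 37664) + F(-70) = (1/(142235 - 128051) + 37664) - 332 = (1/14184 + 37664) - 332 = 534226177/14184 - 332 = 529517089/14184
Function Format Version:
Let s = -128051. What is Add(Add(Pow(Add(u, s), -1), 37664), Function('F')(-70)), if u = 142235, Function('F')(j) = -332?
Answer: Rational(529517089, 14184) ≈ 37332.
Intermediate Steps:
Add(Add(Pow(Add(u, s), -1), 37664), Function('F')(-70)) = Add(Add(Pow(Add(142235, -128051), -1), 37664), -332) = Add(Add(Pow(14184, -1), 37664), -332) = Add(Add(Rational(1, 14184), 37664), -332) = Add(Rational(534226177, 14184), -332) = Rational(529517089, 14184)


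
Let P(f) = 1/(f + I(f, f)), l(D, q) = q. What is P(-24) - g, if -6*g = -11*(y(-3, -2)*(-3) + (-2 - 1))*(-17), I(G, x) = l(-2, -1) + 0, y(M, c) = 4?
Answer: -23377/50 ≈ -467.54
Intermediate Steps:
I(G, x) = -1 (I(G, x) = -1 + 0 = -1)
P(f) = 1/(-1 + f) (P(f) = 1/(f - 1) = 1/(-1 + f))
g = 935/2 (g = -(-11*(4*(-3) + (-2 - 1)))*(-17)/6 = -(-11*(-12 - 3))*(-17)/6 = -(-11*(-15))*(-17)/6 = -55*(-17)/2 = -⅙*(-2805) = 935/2 ≈ 467.50)
P(-24) - g = 1/(-1 - 24) - 1*935/2 = 1/(-25) - 935/2 = -1/25 - 935/2 = -23377/50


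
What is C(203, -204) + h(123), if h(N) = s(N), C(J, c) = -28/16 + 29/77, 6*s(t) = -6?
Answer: -731/308 ≈ -2.3734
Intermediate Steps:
s(t) = -1 (s(t) = (1/6)*(-6) = -1)
C(J, c) = -423/308 (C(J, c) = -28*1/16 + 29*(1/77) = -7/4 + 29/77 = -423/308)
h(N) = -1
C(203, -204) + h(123) = -423/308 - 1 = -731/308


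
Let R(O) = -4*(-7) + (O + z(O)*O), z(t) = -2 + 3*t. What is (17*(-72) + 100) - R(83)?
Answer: -21736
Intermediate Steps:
R(O) = 28 + O + O*(-2 + 3*O) (R(O) = -4*(-7) + (O + (-2 + 3*O)*O) = 28 + (O + O*(-2 + 3*O)) = 28 + O + O*(-2 + 3*O))
(17*(-72) + 100) - R(83) = (17*(-72) + 100) - (28 - 1*83 + 3*83²) = (-1224 + 100) - (28 - 83 + 3*6889) = -1124 - (28 - 83 + 20667) = -1124 - 1*20612 = -1124 - 20612 = -21736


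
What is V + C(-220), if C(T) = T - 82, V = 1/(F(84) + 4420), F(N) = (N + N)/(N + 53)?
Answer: -182923679/605708 ≈ -302.00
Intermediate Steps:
F(N) = 2*N/(53 + N) (F(N) = (2*N)/(53 + N) = 2*N/(53 + N))
V = 137/605708 (V = 1/(2*84/(53 + 84) + 4420) = 1/(2*84/137 + 4420) = 1/(2*84*(1/137) + 4420) = 1/(168/137 + 4420) = 1/(605708/137) = 137/605708 ≈ 0.00022618)
C(T) = -82 + T
V + C(-220) = 137/605708 + (-82 - 220) = 137/605708 - 302 = -182923679/605708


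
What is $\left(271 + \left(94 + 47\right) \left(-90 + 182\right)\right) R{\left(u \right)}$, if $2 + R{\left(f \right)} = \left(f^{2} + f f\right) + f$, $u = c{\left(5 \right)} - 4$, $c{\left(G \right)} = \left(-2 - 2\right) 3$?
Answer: $6542042$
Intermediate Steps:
$c{\left(G \right)} = -12$ ($c{\left(G \right)} = \left(-4\right) 3 = -12$)
$u = -16$ ($u = -12 - 4 = -16$)
$R{\left(f \right)} = -2 + f + 2 f^{2}$ ($R{\left(f \right)} = -2 + \left(\left(f^{2} + f f\right) + f\right) = -2 + \left(\left(f^{2} + f^{2}\right) + f\right) = -2 + \left(2 f^{2} + f\right) = -2 + \left(f + 2 f^{2}\right) = -2 + f + 2 f^{2}$)
$\left(271 + \left(94 + 47\right) \left(-90 + 182\right)\right) R{\left(u \right)} = \left(271 + \left(94 + 47\right) \left(-90 + 182\right)\right) \left(-2 - 16 + 2 \left(-16\right)^{2}\right) = \left(271 + 141 \cdot 92\right) \left(-2 - 16 + 2 \cdot 256\right) = \left(271 + 12972\right) \left(-2 - 16 + 512\right) = 13243 \cdot 494 = 6542042$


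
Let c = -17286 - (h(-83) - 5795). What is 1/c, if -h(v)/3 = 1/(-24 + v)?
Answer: -107/1229540 ≈ -8.7024e-5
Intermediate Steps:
h(v) = -3/(-24 + v)
c = -1229540/107 (c = -17286 - (-3/(-24 - 83) - 5795) = -17286 - (-3/(-107) - 5795) = -17286 - (-3*(-1/107) - 5795) = -17286 - (3/107 - 5795) = -17286 - 1*(-620062/107) = -17286 + 620062/107 = -1229540/107 ≈ -11491.)
1/c = 1/(-1229540/107) = -107/1229540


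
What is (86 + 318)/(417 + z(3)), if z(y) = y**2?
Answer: 202/213 ≈ 0.94836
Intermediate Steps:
(86 + 318)/(417 + z(3)) = (86 + 318)/(417 + 3**2) = 404/(417 + 9) = 404/426 = 404*(1/426) = 202/213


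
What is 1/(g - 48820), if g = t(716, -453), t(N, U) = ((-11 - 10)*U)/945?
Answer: -15/732149 ≈ -2.0488e-5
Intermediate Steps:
t(N, U) = -U/45 (t(N, U) = -21*U*(1/945) = -U/45)
g = 151/15 (g = -1/45*(-453) = 151/15 ≈ 10.067)
1/(g - 48820) = 1/(151/15 - 48820) = 1/(-732149/15) = -15/732149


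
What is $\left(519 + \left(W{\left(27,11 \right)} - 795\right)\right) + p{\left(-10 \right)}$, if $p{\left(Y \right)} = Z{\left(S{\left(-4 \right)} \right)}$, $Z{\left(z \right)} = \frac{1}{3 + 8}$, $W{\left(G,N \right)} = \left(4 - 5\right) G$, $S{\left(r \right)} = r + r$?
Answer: $- \frac{3332}{11} \approx -302.91$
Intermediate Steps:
$S{\left(r \right)} = 2 r$
$W{\left(G,N \right)} = - G$
$Z{\left(z \right)} = \frac{1}{11}$
$p{\left(Y \right)} = \frac{1}{11}$
$\left(519 + \left(W{\left(27,11 \right)} - 795\right)\right) + p{\left(-10 \right)} = \left(519 - 822\right) + \frac{1}{11} = -303 + \frac{1}{11} = - \frac{3332}{11}$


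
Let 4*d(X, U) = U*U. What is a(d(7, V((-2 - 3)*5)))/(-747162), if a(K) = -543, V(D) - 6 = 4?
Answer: 181/249054 ≈ 0.00072675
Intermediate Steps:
V(D) = 10 (V(D) = 6 + 4 = 10)
d(X, U) = U²/4 (d(X, U) = (U*U)/4 = U²/4)
a(d(7, V((-2 - 3)*5)))/(-747162) = -543/(-747162) = -543*(-1/747162) = 181/249054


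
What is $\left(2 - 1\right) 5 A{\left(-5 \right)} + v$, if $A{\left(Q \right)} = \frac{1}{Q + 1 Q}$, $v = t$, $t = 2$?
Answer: $\frac{3}{2} \approx 1.5$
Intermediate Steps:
$v = 2$
$A{\left(Q \right)} = \frac{1}{2 Q}$ ($A{\left(Q \right)} = \frac{1}{Q + Q} = \frac{1}{2 Q}$)
$\left(2 - 1\right) 5 A{\left(-5 \right)} + v = \left(2 - 1\right) 5 \frac{1}{2 \left(-5\right)} + 2 = 1 \cdot 5 \cdot \frac{1}{2} \left(- \frac{1}{5}\right) + 2 = 5 \left(- \frac{1}{10}\right) + 2 = - \frac{1}{2} + 2 = \frac{3}{2}$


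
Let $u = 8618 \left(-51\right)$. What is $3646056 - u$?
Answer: $4085574$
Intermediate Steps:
$u = -439518$
$3646056 - u = 3646056 - -439518 = 3646056 + 439518 = 4085574$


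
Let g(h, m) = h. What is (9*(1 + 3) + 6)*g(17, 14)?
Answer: 714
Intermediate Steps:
(9*(1 + 3) + 6)*g(17, 14) = (9*(1 + 3) + 6)*17 = (9*4 + 6)*17 = (36 + 6)*17 = 42*17 = 714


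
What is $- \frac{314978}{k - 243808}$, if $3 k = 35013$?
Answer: $\frac{314978}{232137} \approx 1.3569$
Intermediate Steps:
$k = 11671$ ($k = \frac{1}{3} \cdot 35013 = 11671$)
$- \frac{314978}{k - 243808} = - \frac{314978}{11671 - 243808} = - \frac{314978}{-232137} = \left(-314978\right) \left(- \frac{1}{232137}\right) = \frac{314978}{232137}$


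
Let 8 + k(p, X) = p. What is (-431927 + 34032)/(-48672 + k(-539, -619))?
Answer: 397895/49219 ≈ 8.0842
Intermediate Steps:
k(p, X) = -8 + p
(-431927 + 34032)/(-48672 + k(-539, -619)) = (-431927 + 34032)/(-48672 + (-8 - 539)) = -397895/(-48672 - 547) = -397895/(-49219) = -397895*(-1/49219) = 397895/49219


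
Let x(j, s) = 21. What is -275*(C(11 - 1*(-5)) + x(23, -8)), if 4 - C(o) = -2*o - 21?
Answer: -21450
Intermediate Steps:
C(o) = 25 + 2*o (C(o) = 4 - (-2*o - 21) = 4 - (-21 - 2*o) = 4 + (21 + 2*o) = 25 + 2*o)
-275*(C(11 - 1*(-5)) + x(23, -8)) = -275*((25 + 2*(11 - 1*(-5))) + 21) = -275*((25 + 2*(11 + 5)) + 21) = -275*((25 + 2*16) + 21) = -275*((25 + 32) + 21) = -275*(57 + 21) = -275*78 = -21450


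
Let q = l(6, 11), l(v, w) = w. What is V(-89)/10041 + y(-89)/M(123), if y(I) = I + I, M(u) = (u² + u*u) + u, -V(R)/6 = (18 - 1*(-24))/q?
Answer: -9105430/1118537277 ≈ -0.0081405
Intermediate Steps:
q = 11
V(R) = -252/11 (V(R) = -6*(18 - 1*(-24))/11 = -6*(18 + 24)/11 = -252/11)
M(u) = u + 2*u² (M(u) = (u² + u²) + u = 2*u² + u = u + 2*u²)
y(I) = 2*I
V(-89)/10041 + y(-89)/M(123) = -252/11/10041 + (2*(-89))/((123*(1 + 2*123))) = -252/11*1/10041 - 178*1/(123*(1 + 246)) = -84/36817 - 178/(123*247) = -84/36817 - 178/30381 = -9105430/1118537277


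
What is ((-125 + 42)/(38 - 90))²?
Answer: 6889/2704 ≈ 2.5477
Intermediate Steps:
((-125 + 42)/(38 - 90))² = (-83/(-52))² = (-83*(-1/52))² = (83/52)² = 6889/2704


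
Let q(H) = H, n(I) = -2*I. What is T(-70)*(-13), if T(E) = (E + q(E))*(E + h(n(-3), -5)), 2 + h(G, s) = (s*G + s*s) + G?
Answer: -129220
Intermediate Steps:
h(G, s) = -2 + G + s² + G*s (h(G, s) = -2 + ((s*G + s*s) + G) = -2 + ((G*s + s²) + G) = -2 + ((s² + G*s) + G) = -2 + (G + s² + G*s) = -2 + G + s² + G*s)
T(E) = 2*E*(-1 + E) (T(E) = (E + E)*(E + (-2 - 2*(-3) + (-5)² - 2*(-3)*(-5))) = (2*E)*(E + (-2 + 6 + 25 + 6*(-5))) = (2*E)*(E + (-2 + 6 + 25 - 30)) = (2*E)*(E - 1) = (2*E)*(-1 + E) = 2*E*(-1 + E))
T(-70)*(-13) = (2*(-70)*(-1 - 70))*(-13) = (2*(-70)*(-71))*(-13) = 9940*(-13) = -129220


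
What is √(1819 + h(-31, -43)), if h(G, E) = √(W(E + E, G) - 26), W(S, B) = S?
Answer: √(1819 + 4*I*√7) ≈ 42.65 + 0.1241*I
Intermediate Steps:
h(G, E) = √(-26 + 2*E) (h(G, E) = √((E + E) - 26) = √(2*E - 26) = √(-26 + 2*E))
√(1819 + h(-31, -43)) = √(1819 + √(-26 + 2*(-43))) = √(1819 + √(-26 - 86)) = √(1819 + √(-112)) = √(1819 + 4*I*√7)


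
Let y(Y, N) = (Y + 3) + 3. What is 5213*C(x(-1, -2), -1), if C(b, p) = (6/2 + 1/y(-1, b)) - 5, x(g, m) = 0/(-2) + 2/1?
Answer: -46917/5 ≈ -9383.4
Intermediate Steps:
y(Y, N) = 6 + Y (y(Y, N) = (3 + Y) + 3 = 6 + Y)
x(g, m) = 2 (x(g, m) = 0*(-½) + 2*1 = 0 + 2 = 2)
C(b, p) = -9/5 (C(b, p) = (6/2 + 1/(6 - 1)) - 5 = (6*(½) + 1/5) - 5 = (3 + 1*(⅕)) - 5 = (3 + ⅕) - 5 = 16/5 - 5 = -9/5)
5213*C(x(-1, -2), -1) = 5213*(-9/5) = -46917/5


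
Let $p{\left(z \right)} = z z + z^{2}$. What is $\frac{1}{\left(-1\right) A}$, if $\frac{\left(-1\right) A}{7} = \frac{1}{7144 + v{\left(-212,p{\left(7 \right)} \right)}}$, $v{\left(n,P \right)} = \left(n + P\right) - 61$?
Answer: $\frac{6969}{7} \approx 995.57$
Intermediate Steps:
$p{\left(z \right)} = 2 z^{2}$ ($p{\left(z \right)} = z^{2} + z^{2} = 2 z^{2}$)
$v{\left(n,P \right)} = -61 + P + n$ ($v{\left(n,P \right)} = \left(P + n\right) - 61 = -61 + P + n$)
$A = - \frac{7}{6969}$ ($A = - \frac{7}{7144 - \left(273 - 98\right)} = - \frac{7}{7144 - 175} = - \frac{7}{6969} \approx -0.0010044$)
$\frac{1}{\left(-1\right) A} = \frac{1}{\left(-1\right) \left(- \frac{7}{6969}\right)} = \frac{1}{\frac{7}{6969}} = \frac{6969}{7}$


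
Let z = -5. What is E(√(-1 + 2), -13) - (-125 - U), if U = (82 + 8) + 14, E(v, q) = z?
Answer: 224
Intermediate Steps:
E(v, q) = -5
U = 104 (U = 90 + 14 = 104)
E(√(-1 + 2), -13) - (-125 - U) = -5 - (-125 - 1*104) = -5 - (-125 - 104) = -5 - 1*(-229) = -5 + 229 = 224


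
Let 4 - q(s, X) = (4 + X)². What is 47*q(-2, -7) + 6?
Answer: -229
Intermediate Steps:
q(s, X) = 4 - (4 + X)²
47*q(-2, -7) + 6 = 47*(4 - (4 - 7)²) + 6 = 47*(4 - 1*(-3)²) + 6 = 47*(4 - 1*9) + 6 = 47*(4 - 9) + 6 = 47*(-5) + 6 = -235 + 6 = -229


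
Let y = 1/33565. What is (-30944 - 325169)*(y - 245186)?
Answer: 2930691792178057/33565 ≈ 8.7314e+10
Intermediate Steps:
y = 1/33565 ≈ 2.9793e-5
(-30944 - 325169)*(y - 245186) = (-30944 - 325169)*(1/33565 - 245186) = -356113*(-8229668089/33565) = 2930691792178057/33565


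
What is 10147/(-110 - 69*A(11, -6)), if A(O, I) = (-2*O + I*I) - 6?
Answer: -10147/662 ≈ -15.328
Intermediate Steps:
A(O, I) = -6 + I² - 2*O (A(O, I) = (-2*O + I²) - 6 = (I² - 2*O) - 6 = -6 + I² - 2*O)
10147/(-110 - 69*A(11, -6)) = 10147/(-110 - 69*(-6 + (-6)² - 2*11)) = 10147/(-110 - 69*(-6 + 36 - 22)) = 10147/(-110 - 69*8) = 10147/(-110 - 552) = 10147/(-662) = 10147*(-1/662) = -10147/662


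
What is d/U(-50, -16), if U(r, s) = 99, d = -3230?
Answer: -3230/99 ≈ -32.626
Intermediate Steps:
d/U(-50, -16) = -3230/99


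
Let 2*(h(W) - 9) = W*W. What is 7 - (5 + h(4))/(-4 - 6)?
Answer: 46/5 ≈ 9.2000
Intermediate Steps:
h(W) = 9 + W²/2 (h(W) = 9 + (W*W)/2 = 9 + W²/2)
7 - (5 + h(4))/(-4 - 6) = 7 - (5 + (9 + (½)*4²))/(-4 - 6) = 7 - (5 + (9 + (½)*16))/(-10) = 7 - (5 + (9 + 8))*(-1)/10 = 7 - (5 + 17)*(-1)/10 = 7 - 22*(-1)/10 = 7 - 1*(-11/5) = 7 + 11/5 = 46/5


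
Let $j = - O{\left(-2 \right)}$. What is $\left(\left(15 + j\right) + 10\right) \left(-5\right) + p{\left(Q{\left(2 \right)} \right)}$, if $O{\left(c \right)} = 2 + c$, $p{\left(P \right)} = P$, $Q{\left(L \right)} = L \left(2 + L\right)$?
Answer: $-117$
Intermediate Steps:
$j = 0$ ($j = - (2 - 2) = \left(-1\right) 0 = 0$)
$\left(\left(15 + j\right) + 10\right) \left(-5\right) + p{\left(Q{\left(2 \right)} \right)} = \left(\left(15 + 0\right) + 10\right) \left(-5\right) + 2 \left(2 + 2\right) = \left(15 + 10\right) \left(-5\right) + 2 \cdot 4 = 25 \left(-5\right) + 8 = -125 + 8 = -117$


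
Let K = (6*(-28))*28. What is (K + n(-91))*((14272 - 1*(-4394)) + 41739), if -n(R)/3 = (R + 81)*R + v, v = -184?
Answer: -415707210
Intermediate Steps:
n(R) = 552 - 3*R*(81 + R) (n(R) = -3*((R + 81)*R - 184) = -3*((81 + R)*R - 184) = -3*(R*(81 + R) - 184) = -3*(-184 + R*(81 + R)) = 552 - 3*R*(81 + R))
K = -4704 (K = -168*28 = -4704)
(K + n(-91))*((14272 - 1*(-4394)) + 41739) = (-4704 + (552 - 243*(-91) - 3*(-91)**2))*((14272 - 1*(-4394)) + 41739) = (-4704 + (552 + 22113 - 3*8281))*((14272 + 4394) + 41739) = (-4704 + (552 + 22113 - 24843))*(18666 + 41739) = (-4704 - 2178)*60405 = -6882*60405 = -415707210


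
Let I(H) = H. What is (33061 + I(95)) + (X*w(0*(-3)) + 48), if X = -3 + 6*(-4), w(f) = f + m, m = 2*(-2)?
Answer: 33312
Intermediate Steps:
m = -4
w(f) = -4 + f (w(f) = f - 4 = -4 + f)
X = -27 (X = -3 - 24 = -27)
(33061 + I(95)) + (X*w(0*(-3)) + 48) = (33061 + 95) + (-27*(-4 + 0*(-3)) + 48) = 33156 + (-27*(-4 + 0) + 48) = 33156 + (-27*(-4) + 48) = 33156 + (108 + 48) = 33156 + 156 = 33312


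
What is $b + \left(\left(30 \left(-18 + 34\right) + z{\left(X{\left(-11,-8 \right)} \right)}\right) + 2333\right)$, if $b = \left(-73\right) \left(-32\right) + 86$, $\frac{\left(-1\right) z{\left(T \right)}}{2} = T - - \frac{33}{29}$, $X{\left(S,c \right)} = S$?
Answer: $\frac{152387}{29} \approx 5254.7$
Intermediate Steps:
$z{\left(T \right)} = - \frac{66}{29} - 2 T$ ($z{\left(T \right)} = - 2 \left(T - - \frac{33}{29}\right) = - 2 \left(T + \frac{33}{29}\right) = - 2 \left(\frac{33}{29} + T\right) = - \frac{66}{29} - 2 T$)
$b = 2422$ ($b = 2336 + 86 = 2422$)
$b + \left(\left(30 \left(-18 + 34\right) + z{\left(X{\left(-11,-8 \right)} \right)}\right) + 2333\right) = 2422 + \left(\left(30 \left(-18 + 34\right) - - \frac{572}{29}\right) + 2333\right) = 2422 + \left(\left(30 \cdot 16 + \left(- \frac{66}{29} + 22\right)\right) + 2333\right) = 2422 + \left(\left(480 + \frac{572}{29}\right) + 2333\right) = 2422 + \left(\frac{14492}{29} + 2333\right) = 2422 + \frac{82149}{29} = \frac{152387}{29}$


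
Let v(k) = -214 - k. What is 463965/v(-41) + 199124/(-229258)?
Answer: -53201068211/19830817 ≈ -2682.7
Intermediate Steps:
463965/v(-41) + 199124/(-229258) = 463965/(-214 - 1*(-41)) + 199124/(-229258) = 463965/(-214 + 41) + 199124*(-1/229258) = 463965/(-173) - 99562/114629 = 463965*(-1/173) - 99562/114629 = -463965/173 - 99562/114629 = -53201068211/19830817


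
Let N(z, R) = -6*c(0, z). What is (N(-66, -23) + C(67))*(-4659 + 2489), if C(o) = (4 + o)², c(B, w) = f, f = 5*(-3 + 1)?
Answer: -11069170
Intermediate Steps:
f = -10 (f = 5*(-2) = -10)
c(B, w) = -10
N(z, R) = 60 (N(z, R) = -6*(-10) = 60)
(N(-66, -23) + C(67))*(-4659 + 2489) = (60 + (4 + 67)²)*(-4659 + 2489) = (60 + 71²)*(-2170) = (60 + 5041)*(-2170) = 5101*(-2170) = -11069170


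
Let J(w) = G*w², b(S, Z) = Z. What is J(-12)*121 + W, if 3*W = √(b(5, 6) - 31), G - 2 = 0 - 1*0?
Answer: 34848 + 5*I/3 ≈ 34848.0 + 1.6667*I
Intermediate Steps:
G = 2 (G = 2 + (0 - 1*0) = 2 + (0 + 0) = 2 + 0 = 2)
J(w) = 2*w²
W = 5*I/3 (W = √(6 - 31)/3 = √(-25)/3 = (5*I)/3 = 5*I/3 ≈ 1.6667*I)
J(-12)*121 + W = (2*(-12)²)*121 + 5*I/3 = (2*144)*121 + 5*I/3 = 288*121 + 5*I/3 = 34848 + 5*I/3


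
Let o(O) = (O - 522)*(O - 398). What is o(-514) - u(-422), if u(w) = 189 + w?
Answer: 945065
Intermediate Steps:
o(O) = (-522 + O)*(-398 + O)
o(-514) - u(-422) = (207756 + (-514)² - 920*(-514)) - (189 - 422) = (207756 + 264196 + 472880) - 1*(-233) = 944832 + 233 = 945065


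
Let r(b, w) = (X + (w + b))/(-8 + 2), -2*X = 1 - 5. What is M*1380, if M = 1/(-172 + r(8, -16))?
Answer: -460/57 ≈ -8.0702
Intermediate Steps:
X = 2 (X = -(1 - 5)/2 = -½*(-4) = 2)
r(b, w) = -⅓ - b/6 - w/6 (r(b, w) = (2 + (w + b))/(-8 + 2) = (2 + (b + w))/(-6) = (2 + b + w)*(-⅙) = -⅓ - b/6 - w/6)
M = -1/171 (M = 1/(-172 + (-⅓ - ⅙*8 - ⅙*(-16))) = 1/(-172 + (-⅓ - 4/3 + 8/3)) = 1/(-172 + 1) = 1/(-171) = -1/171 ≈ -0.0058480)
M*1380 = -1/171*1380 = -460/57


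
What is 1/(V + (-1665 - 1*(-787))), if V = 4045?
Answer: 1/3167 ≈ 0.00031576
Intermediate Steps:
1/(V + (-1665 - 1*(-787))) = 1/(4045 + (-1665 - 1*(-787))) = 1/(4045 + (-1665 + 787)) = 1/(4045 - 878) = 1/3167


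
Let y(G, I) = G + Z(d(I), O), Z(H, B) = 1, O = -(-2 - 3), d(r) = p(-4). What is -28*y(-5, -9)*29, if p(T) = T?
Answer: 3248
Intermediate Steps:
d(r) = -4
O = 5 (O = -1*(-5) = 5)
y(G, I) = 1 + G (y(G, I) = G + 1 = 1 + G)
-28*y(-5, -9)*29 = -28*(1 - 5)*29 = -28*(-4)*29 = 112*29 = 3248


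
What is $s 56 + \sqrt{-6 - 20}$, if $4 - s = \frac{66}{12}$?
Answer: $-84 + i \sqrt{26} \approx -84.0 + 5.099 i$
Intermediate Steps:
$s = - \frac{3}{2}$ ($s = 4 - \frac{66}{12} = 4 - 66 \cdot \frac{1}{12} = 4 - \frac{11}{2} = - \frac{3}{2} \approx -1.5$)
$s 56 + \sqrt{-6 - 20} = \left(- \frac{3}{2}\right) 56 + \sqrt{-6 - 20} = -84 + \sqrt{-26} = -84 + i \sqrt{26}$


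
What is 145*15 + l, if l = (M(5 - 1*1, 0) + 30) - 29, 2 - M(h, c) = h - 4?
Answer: 2178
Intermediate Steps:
M(h, c) = 6 - h (M(h, c) = 2 - (h - 4) = 2 - (-4 + h) = 2 + (4 - h) = 6 - h)
l = 3 (l = ((6 - (5 - 1*1)) + 30) - 29 = ((6 - (5 - 1)) + 30) - 29 = ((6 - 1*4) + 30) - 29 = ((6 - 4) + 30) - 29 = (2 + 30) - 29 = 32 - 29 = 3)
145*15 + l = 145*15 + 3 = 2175 + 3 = 2178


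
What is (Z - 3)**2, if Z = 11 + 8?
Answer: 256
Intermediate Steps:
Z = 19
(Z - 3)**2 = (19 - 3)**2 = 16**2 = 256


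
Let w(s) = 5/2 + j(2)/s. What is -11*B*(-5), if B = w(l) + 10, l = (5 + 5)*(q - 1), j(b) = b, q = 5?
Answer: 2761/4 ≈ 690.25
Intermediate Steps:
l = 40 (l = (5 + 5)*(5 - 1) = 10*4 = 40)
w(s) = 5/2 + 2/s
B = 251/20 (B = (5/2 + 2/40) + 10 = (5/2 + 2*(1/40)) + 10 = (5/2 + 1/20) + 10 = 51/20 + 10 = 251/20 ≈ 12.550)
-11*B*(-5) = -11*251/20*(-5) = -2761/20*(-5) = 2761/4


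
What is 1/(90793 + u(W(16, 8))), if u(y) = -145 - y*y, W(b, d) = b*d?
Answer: 1/74264 ≈ 1.3465e-5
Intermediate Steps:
u(y) = -145 - y**2
1/(90793 + u(W(16, 8))) = 1/(90793 + (-145 - (16*8)**2)) = 1/(90793 + (-145 - 1*128**2)) = 1/(90793 + (-145 - 1*16384)) = 1/(90793 + (-145 - 16384)) = 1/(90793 - 16529) = 1/74264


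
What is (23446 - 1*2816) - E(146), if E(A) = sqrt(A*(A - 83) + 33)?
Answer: 20630 - sqrt(9231) ≈ 20534.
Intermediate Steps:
E(A) = sqrt(33 + A*(-83 + A)) (E(A) = sqrt(A*(-83 + A) + 33) = sqrt(33 + A*(-83 + A)))
(23446 - 1*2816) - E(146) = (23446 - 1*2816) - sqrt(33 + 146**2 - 83*146) = (23446 - 2816) - sqrt(33 + 21316 - 12118) = 20630 - sqrt(9231)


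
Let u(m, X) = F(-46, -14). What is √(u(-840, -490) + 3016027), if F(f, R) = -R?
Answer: √3016041 ≈ 1736.7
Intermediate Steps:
u(m, X) = 14 (u(m, X) = -1*(-14) = 14)
√(u(-840, -490) + 3016027) = √(14 + 3016027) = √3016041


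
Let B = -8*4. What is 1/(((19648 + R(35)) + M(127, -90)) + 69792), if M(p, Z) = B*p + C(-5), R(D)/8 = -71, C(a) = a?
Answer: 1/84803 ≈ 1.1792e-5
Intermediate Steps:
B = -32
R(D) = -568 (R(D) = 8*(-71) = -568)
M(p, Z) = -5 - 32*p (M(p, Z) = -32*p - 5 = -5 - 32*p)
1/(((19648 + R(35)) + M(127, -90)) + 69792) = 1/(((19648 - 568) + (-5 - 32*127)) + 69792) = 1/((19080 + (-5 - 4064)) + 69792) = 1/((19080 - 4069) + 69792) = 1/(15011 + 69792) = 1/84803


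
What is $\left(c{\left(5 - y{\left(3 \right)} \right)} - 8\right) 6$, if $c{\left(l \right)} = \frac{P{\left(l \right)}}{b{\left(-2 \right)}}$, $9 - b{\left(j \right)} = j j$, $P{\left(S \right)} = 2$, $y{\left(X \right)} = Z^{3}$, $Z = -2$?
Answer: $- \frac{228}{5} \approx -45.6$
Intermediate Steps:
$y{\left(X \right)} = -8$ ($y{\left(X \right)} = \left(-2\right)^{3} = -8$)
$b{\left(j \right)} = 9 - j^{2}$ ($b{\left(j \right)} = 9 - j j = 9 - j^{2}$)
$c{\left(l \right)} = \frac{2}{5}$ ($c{\left(l \right)} = \frac{2}{9 - \left(-2\right)^{2}} = \frac{2}{9 - 4} = \frac{2}{5}$)
$\left(c{\left(5 - y{\left(3 \right)} \right)} - 8\right) 6 = \left(\frac{2}{5} - 8\right) 6 = \left(- \frac{38}{5}\right) 6 = - \frac{228}{5}$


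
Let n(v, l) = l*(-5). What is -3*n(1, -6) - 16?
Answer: -106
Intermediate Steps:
n(v, l) = -5*l
-3*n(1, -6) - 16 = -(-15)*(-6) - 16 = -3*30 - 16 = -90 - 16 = -106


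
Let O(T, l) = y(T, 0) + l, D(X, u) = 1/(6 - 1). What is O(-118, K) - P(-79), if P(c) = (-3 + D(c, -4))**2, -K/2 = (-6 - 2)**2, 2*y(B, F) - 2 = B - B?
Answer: -3371/25 ≈ -134.84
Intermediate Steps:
y(B, F) = 1 (y(B, F) = 1 + (B - B)/2 = 1 + (1/2)*0 = 1 + 0 = 1)
K = -128 (K = -2*(-6 - 2)**2 = -2*(-8)**2 = -2*64 = -128)
D(X, u) = 1/5
O(T, l) = 1 + l
P(c) = 196/25 (P(c) = (-3 + 1/5)**2 = (-14/5)**2 = 196/25)
O(-118, K) - P(-79) = (1 - 128) - 1*196/25 = -127 - 196/25 = -3371/25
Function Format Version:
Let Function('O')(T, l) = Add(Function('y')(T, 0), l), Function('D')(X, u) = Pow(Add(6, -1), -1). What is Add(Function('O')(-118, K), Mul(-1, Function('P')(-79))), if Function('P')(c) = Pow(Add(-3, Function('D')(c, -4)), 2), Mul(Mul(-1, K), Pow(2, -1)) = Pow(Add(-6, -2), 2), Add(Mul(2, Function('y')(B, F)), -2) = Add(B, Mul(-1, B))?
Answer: Rational(-3371, 25) ≈ -134.84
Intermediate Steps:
Function('y')(B, F) = 1 (Function('y')(B, F) = Add(1, Mul(Rational(1, 2), Add(B, Mul(-1, B)))) = Add(1, Mul(Rational(1, 2), 0)) = Add(1, 0) = 1)
K = -128 (K = Mul(-2, Pow(Add(-6, -2), 2)) = Mul(-2, Pow(-8, 2)) = Mul(-2, 64) = -128)
Function('D')(X, u) = Rational(1, 5) (Function('D')(X, u) = Pow(5, -1) = Rational(1, 5))
Function('O')(T, l) = Add(1, l)
Function('P')(c) = Rational(196, 25) (Function('P')(c) = Pow(Add(-3, Rational(1, 5)), 2) = Pow(Rational(-14, 5), 2) = Rational(196, 25))
Add(Function('O')(-118, K), Mul(-1, Function('P')(-79))) = Add(Add(1, -128), Mul(-1, Rational(196, 25))) = Add(-127, Rational(-196, 25)) = Rational(-3371, 25)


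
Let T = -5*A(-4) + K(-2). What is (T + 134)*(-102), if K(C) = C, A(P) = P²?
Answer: -5304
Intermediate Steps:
T = -82 (T = -5*(-4)² - 2 = -5*16 - 2 = -80 - 2 = -82)
(T + 134)*(-102) = (-82 + 134)*(-102) = 52*(-102) = -5304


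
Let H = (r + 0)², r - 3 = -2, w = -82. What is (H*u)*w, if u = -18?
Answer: 1476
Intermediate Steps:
r = 1 (r = 3 - 2 = 1)
H = 1 (H = (1 + 0)² = 1² = 1)
(H*u)*w = (1*(-18))*(-82) = -18*(-82) = 1476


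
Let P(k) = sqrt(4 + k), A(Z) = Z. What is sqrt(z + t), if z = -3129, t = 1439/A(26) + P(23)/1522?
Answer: sqrt(-1203291822590 + 771654*sqrt(3))/19786 ≈ 55.44*I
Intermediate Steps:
t = 1439/26 + 3*sqrt(3)/1522 (t = 1439/26 + sqrt(4 + 23)/1522 = 1439*(1/26) + sqrt(27)*(1/1522) = 1439/26 + (3*sqrt(3))*(1/1522) = 1439/26 + 3*sqrt(3)/1522 ≈ 55.350)
sqrt(z + t) = sqrt(-3129 + (1439/26 + 3*sqrt(3)/1522)) = sqrt(-79915/26 + 3*sqrt(3)/1522)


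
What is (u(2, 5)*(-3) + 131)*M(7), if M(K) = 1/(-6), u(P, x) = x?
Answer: -58/3 ≈ -19.333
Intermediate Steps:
M(K) = -⅙
(u(2, 5)*(-3) + 131)*M(7) = (5*(-3) + 131)*(-⅙) = (-15 + 131)*(-⅙) = 116*(-⅙) = -58/3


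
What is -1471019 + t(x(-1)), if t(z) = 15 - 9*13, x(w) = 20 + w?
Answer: -1471121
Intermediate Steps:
t(z) = -102 (t(z) = 15 - 117 = -102)
-1471019 + t(x(-1)) = -1471019 - 102 = -1471121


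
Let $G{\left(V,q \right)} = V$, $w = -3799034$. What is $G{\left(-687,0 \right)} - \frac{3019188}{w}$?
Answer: $- \frac{1303458585}{1899517} \approx -686.21$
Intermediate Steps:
$G{\left(-687,0 \right)} - \frac{3019188}{w} = -687 - \frac{3019188}{-3799034} = -687 - - \frac{1509594}{1899517} = -687 + \frac{1509594}{1899517} = - \frac{1303458585}{1899517}$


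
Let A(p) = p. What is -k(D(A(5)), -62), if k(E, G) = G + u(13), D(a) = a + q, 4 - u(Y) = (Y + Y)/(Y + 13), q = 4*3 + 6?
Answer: 59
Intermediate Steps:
q = 18 (q = 12 + 6 = 18)
u(Y) = 4 - 2*Y/(13 + Y) (u(Y) = 4 - (Y + Y)/(Y + 13) = 4 - 2*Y/(13 + Y))
D(a) = 18 + a (D(a) = a + 18 = 18 + a)
k(E, G) = 3 + G (k(E, G) = G + 2*(26 + 13)/(13 + 13) = G + 2*39/26 = G + 2*(1/26)*39 = G + 3 = 3 + G)
-k(D(A(5)), -62) = -(3 - 62) = -1*(-59) = 59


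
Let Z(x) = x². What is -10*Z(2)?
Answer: -40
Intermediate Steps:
-10*Z(2) = -10*2² = -10*4 = -40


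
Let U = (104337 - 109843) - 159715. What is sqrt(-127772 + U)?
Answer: I*sqrt(292993) ≈ 541.29*I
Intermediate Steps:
U = -165221 (U = -5506 - 159715 = -165221)
sqrt(-127772 + U) = sqrt(-127772 - 165221) = sqrt(-292993) = I*sqrt(292993)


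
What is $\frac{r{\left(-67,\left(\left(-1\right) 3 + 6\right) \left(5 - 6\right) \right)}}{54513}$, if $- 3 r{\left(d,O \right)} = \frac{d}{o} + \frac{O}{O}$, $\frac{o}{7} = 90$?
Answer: $- \frac{563}{103029570} \approx -5.4644 \cdot 10^{-6}$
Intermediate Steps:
$o = 630$ ($o = 7 \cdot 90 = 630$)
$r{\left(d,O \right)} = - \frac{1}{3} - \frac{d}{1890}$ ($r{\left(d,O \right)} = - \frac{\frac{d}{630} + \frac{O}{O}}{3} = - \frac{d \frac{1}{630} + 1}{3} = - \frac{\frac{d}{630} + 1}{3} = - \frac{1 + \frac{d}{630}}{3} = - \frac{1}{3} - \frac{d}{1890}$)
$\frac{r{\left(-67,\left(\left(-1\right) 3 + 6\right) \left(5 - 6\right) \right)}}{54513} = \frac{- \frac{1}{3} - - \frac{67}{1890}}{54513} = \left(- \frac{1}{3} + \frac{67}{1890}\right) \frac{1}{54513} = \left(- \frac{563}{1890}\right) \frac{1}{54513} = - \frac{563}{103029570}$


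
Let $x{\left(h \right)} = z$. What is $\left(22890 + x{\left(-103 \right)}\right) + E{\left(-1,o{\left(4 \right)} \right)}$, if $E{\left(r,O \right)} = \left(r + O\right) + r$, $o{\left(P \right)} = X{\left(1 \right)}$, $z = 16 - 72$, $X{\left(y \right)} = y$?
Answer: $22833$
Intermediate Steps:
$z = -56$ ($z = 16 - 72 = -56$)
$o{\left(P \right)} = 1$
$E{\left(r,O \right)} = O + 2 r$ ($E{\left(r,O \right)} = \left(O + r\right) + r = O + 2 r$)
$x{\left(h \right)} = -56$
$\left(22890 + x{\left(-103 \right)}\right) + E{\left(-1,o{\left(4 \right)} \right)} = \left(22890 - 56\right) + \left(1 + 2 \left(-1\right)\right) = 22834 + \left(1 - 2\right) = 22834 - 1 = 22833$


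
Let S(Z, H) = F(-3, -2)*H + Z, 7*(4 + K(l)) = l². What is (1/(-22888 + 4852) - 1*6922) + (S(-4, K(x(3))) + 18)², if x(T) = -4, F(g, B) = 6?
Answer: -6105222121/883764 ≈ -6908.2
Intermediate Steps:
K(l) = -4 + l²/7
S(Z, H) = Z + 6*H (S(Z, H) = 6*H + Z = Z + 6*H)
(1/(-22888 + 4852) - 1*6922) + (S(-4, K(x(3))) + 18)² = (1/(-22888 + 4852) - 1*6922) + ((-4 + 6*(-4 + (⅐)*(-4)²)) + 18)² = (1/(-18036) - 6922) + ((-4 + 6*(-4 + (⅐)*16)) + 18)² = (-1/18036 - 6922) + ((-4 + 6*(-4 + 16/7)) + 18)² = -124845193/18036 + ((-4 + 6*(-12/7)) + 18)² = -124845193/18036 + ((-4 - 72/7) + 18)² = -124845193/18036 + (-100/7 + 18)² = -124845193/18036 + (26/7)² = -124845193/18036 + 676/49 = -6105222121/883764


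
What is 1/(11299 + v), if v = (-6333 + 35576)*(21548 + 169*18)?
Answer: 1/719096669 ≈ 1.3906e-9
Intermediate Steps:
v = 719085370 (v = 29243*(21548 + 3042) = 29243*24590 = 719085370)
1/(11299 + v) = 1/(11299 + 719085370) = 1/719096669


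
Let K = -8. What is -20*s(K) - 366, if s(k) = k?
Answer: -206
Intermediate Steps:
-20*s(K) - 366 = -20*(-8) - 366 = 160 - 366 = -206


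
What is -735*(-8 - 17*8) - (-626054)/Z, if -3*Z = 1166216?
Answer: 61715211639/583108 ≈ 1.0584e+5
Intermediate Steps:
Z = -1166216/3 (Z = -⅓*1166216 = -1166216/3 ≈ -3.8874e+5)
-735*(-8 - 17*8) - (-626054)/Z = -735*(-8 - 17*8) - (-626054)/(-1166216/3) = -735*(-8 - 136) - (-626054)*(-3)/1166216 = -735*(-144) - 1*939081/583108 = 105840 - 939081/583108 = 61715211639/583108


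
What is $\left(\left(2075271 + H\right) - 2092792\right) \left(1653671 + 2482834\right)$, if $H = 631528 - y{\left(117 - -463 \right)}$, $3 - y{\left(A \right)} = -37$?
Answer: $2539677565335$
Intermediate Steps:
$y{\left(A \right)} = 40$ ($y{\left(A \right)} = 3 - -37 = 3 + 37 = 40$)
$H = 631488$ ($H = 631528 - 40 = 631488$)
$\left(\left(2075271 + H\right) - 2092792\right) \left(1653671 + 2482834\right) = \left(\left(2075271 + 631488\right) - 2092792\right) \left(1653671 + 2482834\right) = \left(2706759 - 2092792\right) 4136505 = 613967 \cdot 4136505 = 2539677565335$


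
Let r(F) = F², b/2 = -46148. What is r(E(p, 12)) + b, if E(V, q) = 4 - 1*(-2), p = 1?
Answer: -92260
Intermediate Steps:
b = -92296 (b = 2*(-46148) = -92296)
E(V, q) = 6 (E(V, q) = 4 + 2 = 6)
r(E(p, 12)) + b = 6² - 92296 = 36 - 92296 = -92260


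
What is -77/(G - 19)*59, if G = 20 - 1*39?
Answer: 4543/38 ≈ 119.55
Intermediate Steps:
G = -19 (G = 20 - 39 = -19)
-77/(G - 19)*59 = -77/(-19 - 19)*59 = -77/(-38)*59 = -77*(-1/38)*59 = (77/38)*59 = 4543/38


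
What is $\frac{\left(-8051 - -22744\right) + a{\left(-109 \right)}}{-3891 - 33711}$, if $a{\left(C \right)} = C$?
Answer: $- \frac{7292}{18801} \approx -0.38785$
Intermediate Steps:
$\frac{\left(-8051 - -22744\right) + a{\left(-109 \right)}}{-3891 - 33711} = \frac{\left(-8051 - -22744\right) - 109}{-3891 - 33711} = \frac{\left(-8051 + 22744\right) - 109}{-37602} = \left(14693 - 109\right) \left(- \frac{1}{37602}\right) = 14584 \left(- \frac{1}{37602}\right) = - \frac{7292}{18801}$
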